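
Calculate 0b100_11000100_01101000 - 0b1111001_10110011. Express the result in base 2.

0b1000100101010110101

Subtract column by column in base 2:
  0-1 → 1 (borrow)
  0-1-1 → 0 (borrow)
  0-0-1 → 1 (borrow)
  1-0-1 → 0
  0-1 → 1 (borrow)
  1-1-1 → 1 (borrow)
  1-0-1 → 0
  0-1 → 1 (borrow)
  0-1-1 → 0 (borrow)
  0-0-1 → 1 (borrow)
  1-0-1 → 0
  0-1 → 1 (borrow)
  0-1-1 → 0 (borrow)
  0-1-1 → 0 (borrow)
  1-1-1 → 1 (borrow)
  1-0-1 → 0
  0-0 → 0
  0-0 → 0
  1-0 → 1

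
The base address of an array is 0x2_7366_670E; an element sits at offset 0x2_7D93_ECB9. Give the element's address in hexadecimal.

Add column by column in base 16, right to left:
  E+9 = 7 carry 1
  0+B+1 = C
  7+C = 3 carry 1
  6+E+1 = 5 carry 1
  6+3+1 = A
  6+9 = F
  3+D = 0 carry 1
  7+7+1 = F
  2+2 = 4

0x4F0FA53C7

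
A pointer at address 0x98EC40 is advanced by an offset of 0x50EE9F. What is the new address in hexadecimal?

0xE9DADF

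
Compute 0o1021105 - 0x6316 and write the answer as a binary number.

0b111011111100101111

0o1021105 = 0b1000010001001000101 in binary.
0x6316 = 0b110001100010110 in binary.
Subtract column by column in base 2:
  1-0 → 1
  0-1 → 1 (borrow)
  1-1-1 → 1 (borrow)
  0-0-1 → 1 (borrow)
  0-1-1 → 0 (borrow)
  0-0-1 → 1 (borrow)
  1-0-1 → 0
  0-0 → 0
  0-1 → 1 (borrow)
  1-1-1 → 1 (borrow)
  0-0-1 → 1 (borrow)
  0-0-1 → 1 (borrow)
  0-0-1 → 1 (borrow)
  1-1-1 → 1 (borrow)
  0-1-1 → 0 (borrow)
  0-0-1 → 1 (borrow)
  0-0-1 → 1 (borrow)
  0-0-1 → 1 (borrow)
  1-0-1 → 0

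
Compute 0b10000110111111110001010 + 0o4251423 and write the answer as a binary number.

0o4251423 = 0b100010101001100010011 in binary.
Add column by column in base 2, right to left:
  0+1 = 1
  1+1 = 0 carry 1
  0+0+1 = 1
  1+0 = 1
  0+1 = 1
  0+0 = 0
  0+0 = 0
  1+0 = 1
  1+1 = 0 carry 1
  1+1+1 = 1 carry 1
  1+0+1 = 0 carry 1
  1+0+1 = 0 carry 1
  1+1+1 = 1 carry 1
  1+0+1 = 0 carry 1
  1+1+1 = 1 carry 1
  0+0+1 = 1
  1+1 = 0 carry 1
  1+0+1 = 0 carry 1
  0+0+1 = 1
  0+0 = 0
  0+1 = 1
  0+0 = 0
  1+0 = 1

0b10101001101001010011101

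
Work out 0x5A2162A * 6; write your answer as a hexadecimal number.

0x21CC84FC

Multiply each base-16 digit by 6, carrying:
  A×6 = 60 → write C carry 3
  2×6+3 = 15 → write F
  6×6 = 36 → write 4 carry 2
  1×6+2 = 8 → write 8
  2×6 = 12 → write C
  A×6 = 60 → write C carry 3
  5×6+3 = 33 → write 1 carry 2
  remaining carry: 2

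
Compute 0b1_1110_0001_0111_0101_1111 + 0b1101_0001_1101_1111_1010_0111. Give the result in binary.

Add column by column in base 2, right to left:
  1+1 = 0 carry 1
  1+1+1 = 1 carry 1
  1+1+1 = 1 carry 1
  1+0+1 = 0 carry 1
  1+0+1 = 0 carry 1
  0+1+1 = 0 carry 1
  1+0+1 = 0 carry 1
  0+1+1 = 0 carry 1
  1+1+1 = 1 carry 1
  1+1+1 = 1 carry 1
  1+1+1 = 1 carry 1
  0+1+1 = 0 carry 1
  1+1+1 = 1 carry 1
  0+0+1 = 1
  0+1 = 1
  0+1 = 1
  0+1 = 1
  1+0 = 1
  1+0 = 1
  1+0 = 1
  1+1 = 0 carry 1
  0+0+1 = 1
  0+1 = 1
  0+1 = 1

0b111011111111011100000110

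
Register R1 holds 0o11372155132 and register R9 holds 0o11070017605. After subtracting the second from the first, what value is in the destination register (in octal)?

Subtract column by column in base 8:
  2-5 → 5 (borrow)
  3-0-1 → 2
  1-6 → 3 (borrow)
  5-7-1 → 5 (borrow)
  5-1-1 → 3
  1-0 → 1
  2-0 → 2
  7-7 → 0
  3-0 → 3
  1-1 → 0
  1-1 → 0

0o302135325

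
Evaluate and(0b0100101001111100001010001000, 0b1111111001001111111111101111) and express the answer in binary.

0b0100101001001100001010001000

AND bit by bit (1 only where both bits are 1):
  0100101001111100001010001000
& 1111111001001111111111101111
= 0100101001001100001010001000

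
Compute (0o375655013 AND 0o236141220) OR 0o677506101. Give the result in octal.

0o677547101

0o375655013 AND 0o236141220 = 0o234041000.
Then OR with 0o677506101.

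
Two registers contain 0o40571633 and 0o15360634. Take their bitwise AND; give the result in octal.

0o00160630

AND each oct digit independently (no carries):
  4&1=0, 0&5=0, 5&3=1, 7&6=6, 1&0=0, 6&6=6, 3&3=3, 3&4=0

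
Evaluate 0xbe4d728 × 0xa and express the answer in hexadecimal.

0x76f06790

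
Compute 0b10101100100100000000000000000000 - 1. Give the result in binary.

0b10101100100011111111111111111111

The trailing 20 digits are 0, so subtracting 1 borrows through: they become 1 and the next digit up decrements.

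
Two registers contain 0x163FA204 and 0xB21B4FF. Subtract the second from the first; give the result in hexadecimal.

Subtract column by column in base 16:
  4-F → 5 (borrow)
  0-F-1 → 0 (borrow)
  2-4-1 → D (borrow)
  A-B-1 → E (borrow)
  F-1-1 → D
  3-2 → 1
  6-B → B (borrow)
  1-0-1 → 0

0xB1DED05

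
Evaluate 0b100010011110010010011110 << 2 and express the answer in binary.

Left shift by 2: append 2 zero bits.

0b10001001111001001001111000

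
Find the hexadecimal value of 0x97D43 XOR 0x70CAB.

0xE71E8

XOR each hex digit independently (no carries):
  9^7=E, 7^0=7, D^C=1, 4^A=E, 3^B=8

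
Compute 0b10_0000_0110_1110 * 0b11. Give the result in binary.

Multiply each base-2 digit by 3, carrying:
  0×3 = 0 → write 0
  1×3 = 3 → write 1 carry 1
  1×3+1 = 4 → write 0 carry 2
  1×3+2 = 5 → write 1 carry 2
  0×3+2 = 2 → write 0 carry 1
  1×3+1 = 4 → write 0 carry 2
  1×3+2 = 5 → write 1 carry 2
  0×3+2 = 2 → write 0 carry 1
  0×3+1 = 1 → write 1
  0×3 = 0 → write 0
  0×3 = 0 → write 0
  0×3 = 0 → write 0
  0×3 = 0 → write 0
  1×3 = 3 → write 1 carry 1
  remaining carry: 1

0b110000101001010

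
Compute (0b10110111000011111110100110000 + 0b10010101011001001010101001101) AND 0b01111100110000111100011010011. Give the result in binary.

Add column by column in base 2, right to left:
  0+1 = 1
  0+0 = 0
  0+1 = 1
  0+1 = 1
  1+0 = 1
  1+0 = 1
  0+1 = 1
  0+0 = 0
  1+1 = 0 carry 1
  0+0+1 = 1
  1+1 = 0 carry 1
  1+0+1 = 0 carry 1
  1+1+1 = 1 carry 1
  1+0+1 = 0 carry 1
  1+0+1 = 0 carry 1
  1+1+1 = 1 carry 1
  1+0+1 = 0 carry 1
  0+0+1 = 1
  0+1 = 1
  0+1 = 1
  0+0 = 0
  1+1 = 0 carry 1
  1+0+1 = 0 carry 1
  1+1+1 = 1 carry 1
  0+0+1 = 1
  1+1 = 0 carry 1
  1+0+1 = 0 carry 1
  0+0+1 = 1
  1+1 = 0 carry 1
  final carry 1
Sum = 0b101001100011101001001001111101; now AND with 0b01111100110000111100011010011:
  101001100011101001001001111101
& 001111100110000111100011010011
= 001001100010000001000001010001

0b1001100010000001000001010001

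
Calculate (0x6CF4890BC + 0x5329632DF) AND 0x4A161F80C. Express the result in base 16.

Add column by column in base 16, right to left:
  C+F = B carry 1
  B+D+1 = 9 carry 1
  0+2+1 = 3
  9+3 = C
  8+6 = E
  4+9 = D
  F+2 = 1 carry 1
  C+3+1 = 0 carry 1
  6+5+1 = C
Sum = 0xC01DEC39B; now AND with 0x4A161F80C:
  C&4=4, 0&A=0, 1&1=1, D&6=4, E&1=0, C&F=C, 3&8=0, 9&0=0, B&C=8

0x40140C008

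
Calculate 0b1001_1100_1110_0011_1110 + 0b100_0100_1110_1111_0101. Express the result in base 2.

Add column by column in base 2, right to left:
  0+1 = 1
  1+0 = 1
  1+1 = 0 carry 1
  1+0+1 = 0 carry 1
  1+1+1 = 1 carry 1
  1+1+1 = 1 carry 1
  0+1+1 = 0 carry 1
  0+1+1 = 0 carry 1
  0+0+1 = 1
  1+1 = 0 carry 1
  1+1+1 = 1 carry 1
  1+1+1 = 1 carry 1
  0+0+1 = 1
  0+0 = 0
  1+1 = 0 carry 1
  1+0+1 = 0 carry 1
  1+0+1 = 0 carry 1
  0+0+1 = 1
  0+1 = 1
  1+0 = 1

0b11100001110100110011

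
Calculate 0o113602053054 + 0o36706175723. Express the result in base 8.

0o152510250777

Add column by column in base 8, right to left:
  4+3 = 7
  5+2 = 7
  0+7 = 7
  3+5 = 0 carry 1
  5+7+1 = 5 carry 1
  0+1+1 = 2
  2+6 = 0 carry 1
  0+0+1 = 1
  6+7 = 5 carry 1
  3+6+1 = 2 carry 1
  1+3+1 = 5
  1+0 = 1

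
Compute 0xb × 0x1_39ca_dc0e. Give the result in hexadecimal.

0xd7bb7749a

Multiply each base-16 digit by 11, carrying:
  e×11 = 154 → write a carry 9
  0×11+9 = 9 → write 9
  c×11 = 132 → write 4 carry 8
  d×11+8 = 151 → write 7 carry 9
  a×11+9 = 119 → write 7 carry 7
  c×11+7 = 139 → write b carry 8
  9×11+8 = 107 → write b carry 6
  3×11+6 = 39 → write 7 carry 2
  1×11+2 = 13 → write d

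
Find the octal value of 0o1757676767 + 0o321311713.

0o2301210702

Add column by column in base 8, right to left:
  7+3 = 2 carry 1
  6+1+1 = 0 carry 1
  7+7+1 = 7 carry 1
  6+1+1 = 0 carry 1
  7+1+1 = 1 carry 1
  6+3+1 = 2 carry 1
  7+1+1 = 1 carry 1
  5+2+1 = 0 carry 1
  7+3+1 = 3 carry 1
  1+0+1 = 2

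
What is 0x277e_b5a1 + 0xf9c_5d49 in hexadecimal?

Add column by column in base 16, right to left:
  1+9 = a
  a+4 = e
  5+d = 2 carry 1
  b+5+1 = 1 carry 1
  e+c+1 = b carry 1
  7+9+1 = 1 carry 1
  7+f+1 = 7 carry 1
  2+0+1 = 3

0x371b12ea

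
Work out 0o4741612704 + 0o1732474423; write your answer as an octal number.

Add column by column in base 8, right to left:
  4+3 = 7
  0+2 = 2
  7+4 = 3 carry 1
  2+4+1 = 7
  1+7 = 0 carry 1
  6+4+1 = 3 carry 1
  1+2+1 = 4
  4+3 = 7
  7+7 = 6 carry 1
  4+1+1 = 6

0o6674307327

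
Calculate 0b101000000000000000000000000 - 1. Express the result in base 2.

The trailing 24 digits are 0, so subtracting 1 borrows through: they become 1 and the next digit up decrements.

0b100111111111111111111111111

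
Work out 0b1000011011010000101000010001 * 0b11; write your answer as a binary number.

0b11001010001110001111000110011

Multiply each base-2 digit by 3, carrying:
  1×3 = 3 → write 1 carry 1
  0×3+1 = 1 → write 1
  0×3 = 0 → write 0
  0×3 = 0 → write 0
  1×3 = 3 → write 1 carry 1
  0×3+1 = 1 → write 1
  0×3 = 0 → write 0
  0×3 = 0 → write 0
  0×3 = 0 → write 0
  1×3 = 3 → write 1 carry 1
  0×3+1 = 1 → write 1
  1×3 = 3 → write 1 carry 1
  0×3+1 = 1 → write 1
  0×3 = 0 → write 0
  0×3 = 0 → write 0
  0×3 = 0 → write 0
  1×3 = 3 → write 1 carry 1
  0×3+1 = 1 → write 1
  1×3 = 3 → write 1 carry 1
  1×3+1 = 4 → write 0 carry 2
  0×3+2 = 2 → write 0 carry 1
  1×3+1 = 4 → write 0 carry 2
  1×3+2 = 5 → write 1 carry 2
  0×3+2 = 2 → write 0 carry 1
  0×3+1 = 1 → write 1
  0×3 = 0 → write 0
  0×3 = 0 → write 0
  1×3 = 3 → write 1 carry 1
  remaining carry: 1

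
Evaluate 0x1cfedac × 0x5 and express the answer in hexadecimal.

0x90fa45c

Multiply each base-16 digit by 5, carrying:
  c×5 = 60 → write c carry 3
  a×5+3 = 53 → write 5 carry 3
  d×5+3 = 68 → write 4 carry 4
  e×5+4 = 74 → write a carry 4
  f×5+4 = 79 → write f carry 4
  c×5+4 = 64 → write 0 carry 4
  1×5+4 = 9 → write 9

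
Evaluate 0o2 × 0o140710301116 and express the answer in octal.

Multiply each base-8 digit by 2, carrying:
  6×2 = 12 → write 4 carry 1
  1×2+1 = 3 → write 3
  1×2 = 2 → write 2
  1×2 = 2 → write 2
  0×2 = 0 → write 0
  3×2 = 6 → write 6
  0×2 = 0 → write 0
  1×2 = 2 → write 2
  7×2 = 14 → write 6 carry 1
  0×2+1 = 1 → write 1
  4×2 = 8 → write 0 carry 1
  1×2+1 = 3 → write 3

0o301620602234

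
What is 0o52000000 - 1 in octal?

The trailing 6 digits are 0, so subtracting 1 borrows through: they become 7 and the next digit up decrements.

0o51777777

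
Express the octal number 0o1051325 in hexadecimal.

Each octal digit is 3 bits: 1=001 0=000 5=101 1=001 3=011 2=010 5=101.
Group the bits into nibbles: 0100 0101 0010 1101 0101 → 452D5.

0x452D5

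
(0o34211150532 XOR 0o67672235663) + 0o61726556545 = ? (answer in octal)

First 0o34211150532 XOR 0o67672235663 = 0o53463365351.
Add column by column in base 8, right to left:
  1+5 = 6
  5+4 = 1 carry 1
  3+5+1 = 1 carry 1
  5+6+1 = 4 carry 1
  6+5+1 = 4 carry 1
  3+5+1 = 1 carry 1
  3+6+1 = 2 carry 1
  6+2+1 = 1 carry 1
  4+7+1 = 4 carry 1
  3+1+1 = 5
  5+6 = 3 carry 1
  final carry 1

0o135412144116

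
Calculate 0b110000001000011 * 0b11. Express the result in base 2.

0b10010000011001001

Multiply each base-2 digit by 3, carrying:
  1×3 = 3 → write 1 carry 1
  1×3+1 = 4 → write 0 carry 2
  0×3+2 = 2 → write 0 carry 1
  0×3+1 = 1 → write 1
  0×3 = 0 → write 0
  0×3 = 0 → write 0
  1×3 = 3 → write 1 carry 1
  0×3+1 = 1 → write 1
  0×3 = 0 → write 0
  0×3 = 0 → write 0
  0×3 = 0 → write 0
  0×3 = 0 → write 0
  0×3 = 0 → write 0
  1×3 = 3 → write 1 carry 1
  1×3+1 = 4 → write 0 carry 2
  remaining carry: 10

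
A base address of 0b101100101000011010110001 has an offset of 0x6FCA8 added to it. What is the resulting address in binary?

0b101110011000001101011001

0x6FCA8 = 0b1101111110010101000 in binary.
Add column by column in base 2, right to left:
  1+0 = 1
  0+0 = 0
  0+0 = 0
  0+1 = 1
  1+0 = 1
  1+1 = 0 carry 1
  0+0+1 = 1
  1+1 = 0 carry 1
  0+0+1 = 1
  1+0 = 1
  1+1 = 0 carry 1
  0+1+1 = 0 carry 1
  0+1+1 = 0 carry 1
  0+1+1 = 0 carry 1
  0+1+1 = 0 carry 1
  1+1+1 = 1 carry 1
  0+0+1 = 1
  1+1 = 0 carry 1
  0+1+1 = 0 carry 1
  0+0+1 = 1
  1+0 = 1
  1+0 = 1
  0+0 = 0
  1+0 = 1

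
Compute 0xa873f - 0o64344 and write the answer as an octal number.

0o2417133

0xa873f = 0o2503477 in octal.
Subtract column by column in base 8:
  7-4 → 3
  7-4 → 3
  4-3 → 1
  3-4 → 7 (borrow)
  0-6-1 → 1 (borrow)
  5-0-1 → 4
  2-0 → 2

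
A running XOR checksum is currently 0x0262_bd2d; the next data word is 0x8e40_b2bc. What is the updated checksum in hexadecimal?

XOR each hex digit independently (no carries):
  0^8=8, 2^e=c, 6^4=2, 2^0=2, b^b=0, d^2=f, 2^b=9, d^c=1

0x8c220f91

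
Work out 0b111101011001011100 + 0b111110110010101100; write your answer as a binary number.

Add column by column in base 2, right to left:
  0+0 = 0
  0+0 = 0
  1+1 = 0 carry 1
  1+1+1 = 1 carry 1
  1+0+1 = 0 carry 1
  0+1+1 = 0 carry 1
  1+0+1 = 0 carry 1
  0+1+1 = 0 carry 1
  0+0+1 = 1
  1+0 = 1
  1+1 = 0 carry 1
  0+1+1 = 0 carry 1
  1+0+1 = 0 carry 1
  0+1+1 = 0 carry 1
  1+1+1 = 1 carry 1
  1+1+1 = 1 carry 1
  1+1+1 = 1 carry 1
  1+1+1 = 1 carry 1
  final carry 1

0b1111100001100001000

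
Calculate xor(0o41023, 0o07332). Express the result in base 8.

XOR each oct digit independently (no carries):
  4^0=4, 1^7=6, 0^3=3, 2^3=1, 3^2=1

0o46311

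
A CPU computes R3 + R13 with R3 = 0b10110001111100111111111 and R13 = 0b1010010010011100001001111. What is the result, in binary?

Add column by column in base 2, right to left:
  1+1 = 0 carry 1
  1+1+1 = 1 carry 1
  1+1+1 = 1 carry 1
  1+1+1 = 1 carry 1
  1+0+1 = 0 carry 1
  1+0+1 = 0 carry 1
  1+1+1 = 1 carry 1
  1+0+1 = 0 carry 1
  1+0+1 = 0 carry 1
  0+0+1 = 1
  0+0 = 0
  1+1 = 0 carry 1
  1+1+1 = 1 carry 1
  1+1+1 = 1 carry 1
  1+0+1 = 0 carry 1
  1+0+1 = 0 carry 1
  0+1+1 = 0 carry 1
  0+0+1 = 1
  0+0 = 0
  1+1 = 0 carry 1
  1+0+1 = 0 carry 1
  0+0+1 = 1
  1+1 = 0 carry 1
  0+0+1 = 1
  0+1 = 1

0b1101000100011001001001110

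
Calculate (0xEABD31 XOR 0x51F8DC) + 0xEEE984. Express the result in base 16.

0x1AA2F71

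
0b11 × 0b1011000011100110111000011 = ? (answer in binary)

0b100001001010110100101001001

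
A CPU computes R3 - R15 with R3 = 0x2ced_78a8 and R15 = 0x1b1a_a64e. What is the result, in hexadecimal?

0x11d2d25a

Subtract column by column in base 16:
  8-e → a (borrow)
  a-4-1 → 5
  8-6 → 2
  7-a → d (borrow)
  d-a-1 → 2
  e-1 → d
  c-b → 1
  2-1 → 1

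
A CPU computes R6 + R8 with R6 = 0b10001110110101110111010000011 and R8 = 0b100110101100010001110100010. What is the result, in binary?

0b10110101100010001001000100101

Add column by column in base 2, right to left:
  1+0 = 1
  1+1 = 0 carry 1
  0+0+1 = 1
  0+0 = 0
  0+0 = 0
  0+1 = 1
  0+0 = 0
  1+1 = 0 carry 1
  0+1+1 = 0 carry 1
  1+1+1 = 1 carry 1
  1+0+1 = 0 carry 1
  1+0+1 = 0 carry 1
  0+0+1 = 1
  1+1 = 0 carry 1
  1+0+1 = 0 carry 1
  1+0+1 = 0 carry 1
  0+0+1 = 1
  1+1 = 0 carry 1
  0+1+1 = 0 carry 1
  1+0+1 = 0 carry 1
  1+1+1 = 1 carry 1
  0+0+1 = 1
  1+1 = 0 carry 1
  1+1+1 = 1 carry 1
  1+0+1 = 0 carry 1
  0+0+1 = 1
  0+1 = 1
  0+0 = 0
  1+0 = 1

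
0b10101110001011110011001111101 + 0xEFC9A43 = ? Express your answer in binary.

0b100100110000101000000011000000

0xEFC9A43 = 0b1110111111001001101001000011 in binary.
Add column by column in base 2, right to left:
  1+1 = 0 carry 1
  0+1+1 = 0 carry 1
  1+0+1 = 0 carry 1
  1+0+1 = 0 carry 1
  1+0+1 = 0 carry 1
  1+0+1 = 0 carry 1
  1+1+1 = 1 carry 1
  0+0+1 = 1
  0+0 = 0
  1+1 = 0 carry 1
  1+0+1 = 0 carry 1
  0+1+1 = 0 carry 1
  0+1+1 = 0 carry 1
  1+0+1 = 0 carry 1
  1+0+1 = 0 carry 1
  1+1+1 = 1 carry 1
  1+0+1 = 0 carry 1
  0+0+1 = 1
  1+1 = 0 carry 1
  0+1+1 = 0 carry 1
  0+1+1 = 0 carry 1
  0+1+1 = 0 carry 1
  1+1+1 = 1 carry 1
  1+1+1 = 1 carry 1
  1+0+1 = 0 carry 1
  0+1+1 = 0 carry 1
  1+1+1 = 1 carry 1
  0+1+1 = 0 carry 1
  1+0+1 = 0 carry 1
  final carry 1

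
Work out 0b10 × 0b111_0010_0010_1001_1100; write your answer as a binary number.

0b11100100010100111000

Multiply each base-2 digit by 2, carrying:
  0×2 = 0 → write 0
  0×2 = 0 → write 0
  1×2 = 2 → write 0 carry 1
  1×2+1 = 3 → write 1 carry 1
  1×2+1 = 3 → write 1 carry 1
  0×2+1 = 1 → write 1
  0×2 = 0 → write 0
  1×2 = 2 → write 0 carry 1
  0×2+1 = 1 → write 1
  1×2 = 2 → write 0 carry 1
  0×2+1 = 1 → write 1
  0×2 = 0 → write 0
  0×2 = 0 → write 0
  1×2 = 2 → write 0 carry 1
  0×2+1 = 1 → write 1
  0×2 = 0 → write 0
  1×2 = 2 → write 0 carry 1
  1×2+1 = 3 → write 1 carry 1
  1×2+1 = 3 → write 1 carry 1
  remaining carry: 1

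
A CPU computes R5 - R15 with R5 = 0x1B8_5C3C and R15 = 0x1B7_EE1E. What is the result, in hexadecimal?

Subtract column by column in base 16:
  C-E → E (borrow)
  3-1-1 → 1
  C-E → E (borrow)
  5-E-1 → 6 (borrow)
  8-7-1 → 0
  B-B → 0
  1-1 → 0

0x6E1E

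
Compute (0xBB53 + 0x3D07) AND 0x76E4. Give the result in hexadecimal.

Add column by column in base 16, right to left:
  3+7 = A
  5+0 = 5
  B+D = 8 carry 1
  B+3+1 = F
Sum = 0xF85A; now AND with 0x76E4:
  F&7=7, 8&6=0, 5&E=4, A&4=0

0x7040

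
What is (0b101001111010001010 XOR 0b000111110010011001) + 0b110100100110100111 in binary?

0b1100010101110111010

First 0b101001111010001010 XOR 0b000111110010011001 = 0b101110001000010011.
Add column by column in base 2, right to left:
  1+1 = 0 carry 1
  1+1+1 = 1 carry 1
  0+1+1 = 0 carry 1
  0+0+1 = 1
  1+0 = 1
  0+1 = 1
  0+0 = 0
  0+1 = 1
  0+1 = 1
  1+0 = 1
  0+0 = 0
  0+1 = 1
  0+0 = 0
  1+0 = 1
  1+1 = 0 carry 1
  1+0+1 = 0 carry 1
  0+1+1 = 0 carry 1
  1+1+1 = 1 carry 1
  final carry 1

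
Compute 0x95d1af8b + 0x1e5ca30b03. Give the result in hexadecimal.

0x1ef274ba8e

Add column by column in base 16, right to left:
  b+3 = e
  8+0 = 8
  f+b = a carry 1
  a+0+1 = b
  1+3 = 4
  d+a = 7 carry 1
  5+c+1 = 2 carry 1
  9+5+1 = f
  0+e = e
  0+1 = 1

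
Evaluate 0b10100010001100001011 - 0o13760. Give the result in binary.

0o13760 = 0b1011111110000 in binary.
Subtract column by column in base 2:
  1-0 → 1
  1-0 → 1
  0-0 → 0
  1-0 → 1
  0-1 → 1 (borrow)
  0-1-1 → 0 (borrow)
  0-1-1 → 0 (borrow)
  0-1-1 → 0 (borrow)
  1-1-1 → 1 (borrow)
  1-1-1 → 1 (borrow)
  0-1-1 → 0 (borrow)
  0-0-1 → 1 (borrow)
  0-1-1 → 0 (borrow)
  1-0-1 → 0
  0-0 → 0
  0-0 → 0
  0-0 → 0
  1-0 → 1
  0-0 → 0
  1-0 → 1

0b10100000101100011011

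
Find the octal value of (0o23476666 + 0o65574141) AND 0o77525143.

0o11021003

Add column by column in base 8, right to left:
  6+1 = 7
  6+4 = 2 carry 1
  6+1+1 = 0 carry 1
  6+4+1 = 3 carry 1
  7+7+1 = 7 carry 1
  4+5+1 = 2 carry 1
  3+5+1 = 1 carry 1
  2+6+1 = 1 carry 1
  final carry 1
Sum = 0o111273027; now AND with 0o77525143:
  1&0=0, 1&7=1, 1&7=1, 2&5=0, 7&2=2, 3&5=1, 0&1=0, 2&4=0, 7&3=3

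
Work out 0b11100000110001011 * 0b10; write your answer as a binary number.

0b111000001100010110

Multiply each base-2 digit by 2, carrying:
  1×2 = 2 → write 0 carry 1
  1×2+1 = 3 → write 1 carry 1
  0×2+1 = 1 → write 1
  1×2 = 2 → write 0 carry 1
  0×2+1 = 1 → write 1
  0×2 = 0 → write 0
  0×2 = 0 → write 0
  1×2 = 2 → write 0 carry 1
  1×2+1 = 3 → write 1 carry 1
  0×2+1 = 1 → write 1
  0×2 = 0 → write 0
  0×2 = 0 → write 0
  0×2 = 0 → write 0
  0×2 = 0 → write 0
  1×2 = 2 → write 0 carry 1
  1×2+1 = 3 → write 1 carry 1
  1×2+1 = 3 → write 1 carry 1
  remaining carry: 1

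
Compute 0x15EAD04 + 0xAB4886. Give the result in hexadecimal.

0x209F58A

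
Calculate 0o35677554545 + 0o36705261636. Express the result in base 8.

Add column by column in base 8, right to left:
  5+6 = 3 carry 1
  4+3+1 = 0 carry 1
  5+6+1 = 4 carry 1
  4+1+1 = 6
  5+6 = 3 carry 1
  5+2+1 = 0 carry 1
  7+5+1 = 5 carry 1
  7+0+1 = 0 carry 1
  6+7+1 = 6 carry 1
  5+6+1 = 4 carry 1
  3+3+1 = 7

0o74605036403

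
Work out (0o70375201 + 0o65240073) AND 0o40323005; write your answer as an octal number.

0o40221004

Add column by column in base 8, right to left:
  1+3 = 4
  0+7 = 7
  2+0 = 2
  5+0 = 5
  7+4 = 3 carry 1
  3+2+1 = 6
  0+5 = 5
  7+6 = 5 carry 1
  final carry 1
Sum = 0o155635274; now AND with 0o40323005:
  1&0=0, 5&4=4, 5&0=0, 6&3=2, 3&2=2, 5&3=1, 2&0=0, 7&0=0, 4&5=4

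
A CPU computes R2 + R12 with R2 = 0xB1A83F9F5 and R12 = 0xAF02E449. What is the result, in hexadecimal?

0xBC986DE3E

Add column by column in base 16, right to left:
  5+9 = E
  F+4 = 3 carry 1
  9+4+1 = E
  F+E = D carry 1
  3+2+1 = 6
  8+0 = 8
  A+F = 9 carry 1
  1+A+1 = C
  B+0 = B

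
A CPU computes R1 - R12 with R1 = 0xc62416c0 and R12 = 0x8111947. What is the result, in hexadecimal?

0xbe12fd79

Subtract column by column in base 16:
  0-7 → 9 (borrow)
  c-4-1 → 7
  6-9 → d (borrow)
  1-1-1 → f (borrow)
  4-1-1 → 2
  2-1 → 1
  6-8 → e (borrow)
  c-0-1 → b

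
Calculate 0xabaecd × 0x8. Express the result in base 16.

Multiply each base-16 digit by 8, carrying:
  d×8 = 104 → write 8 carry 6
  c×8+6 = 102 → write 6 carry 6
  e×8+6 = 118 → write 6 carry 7
  a×8+7 = 87 → write 7 carry 5
  b×8+5 = 93 → write d carry 5
  a×8+5 = 85 → write 5 carry 5
  remaining carry: 5

0x55d7668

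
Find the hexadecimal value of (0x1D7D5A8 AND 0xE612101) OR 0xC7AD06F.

0x1D7D5A8 AND 0xE612101 = 0x0410100.
Then OR with 0xC7AD06F.

0xC7BD16F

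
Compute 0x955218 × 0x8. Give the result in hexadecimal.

0x4AA90C0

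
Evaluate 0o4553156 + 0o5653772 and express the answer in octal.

Add column by column in base 8, right to left:
  6+2 = 0 carry 1
  5+7+1 = 5 carry 1
  1+7+1 = 1 carry 1
  3+3+1 = 7
  5+5 = 2 carry 1
  5+6+1 = 4 carry 1
  4+5+1 = 2 carry 1
  final carry 1

0o12427150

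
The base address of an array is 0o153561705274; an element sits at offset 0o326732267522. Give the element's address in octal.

0o502514175016

Add column by column in base 8, right to left:
  4+2 = 6
  7+2 = 1 carry 1
  2+5+1 = 0 carry 1
  5+7+1 = 5 carry 1
  0+6+1 = 7
  7+2 = 1 carry 1
  1+2+1 = 4
  6+3 = 1 carry 1
  5+7+1 = 5 carry 1
  3+6+1 = 2 carry 1
  5+2+1 = 0 carry 1
  1+3+1 = 5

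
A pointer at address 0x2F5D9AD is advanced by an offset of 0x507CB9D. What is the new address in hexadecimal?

0x7FDA54A

Add column by column in base 16, right to left:
  D+D = A carry 1
  A+9+1 = 4 carry 1
  9+B+1 = 5 carry 1
  D+C+1 = A carry 1
  5+7+1 = D
  F+0 = F
  2+5 = 7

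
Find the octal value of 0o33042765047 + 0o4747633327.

0o40012620376

Add column by column in base 8, right to left:
  7+7 = 6 carry 1
  4+2+1 = 7
  0+3 = 3
  5+3 = 0 carry 1
  6+3+1 = 2 carry 1
  7+6+1 = 6 carry 1
  2+7+1 = 2 carry 1
  4+4+1 = 1 carry 1
  0+7+1 = 0 carry 1
  3+4+1 = 0 carry 1
  3+0+1 = 4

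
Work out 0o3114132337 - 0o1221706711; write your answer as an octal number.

0o1672223426

Subtract column by column in base 8:
  7-1 → 6
  3-1 → 2
  3-7 → 4 (borrow)
  2-6-1 → 3 (borrow)
  3-0-1 → 2
  1-7 → 2 (borrow)
  4-1-1 → 2
  1-2 → 7 (borrow)
  1-2-1 → 6 (borrow)
  3-1-1 → 1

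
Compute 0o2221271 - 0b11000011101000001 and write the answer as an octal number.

0o1715570

0b11000011101000001 = 0o303501 in octal.
Subtract column by column in base 8:
  1-1 → 0
  7-0 → 7
  2-5 → 5 (borrow)
  1-3-1 → 5 (borrow)
  2-0-1 → 1
  2-3 → 7 (borrow)
  2-0-1 → 1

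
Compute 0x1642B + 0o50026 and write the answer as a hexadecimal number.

0o50026 = 0x5016 in hexadecimal.
Add column by column in base 16, right to left:
  B+6 = 1 carry 1
  2+1+1 = 4
  4+0 = 4
  6+5 = B
  1+0 = 1

0x1B441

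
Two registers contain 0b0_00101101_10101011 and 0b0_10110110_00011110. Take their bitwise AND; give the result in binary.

AND bit by bit (1 only where both bits are 1):
  00010110110101011
& 01011011000011110
= 00010010000001010

0b00010010000001010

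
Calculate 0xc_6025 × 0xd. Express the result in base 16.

0xa0e1e1

Multiply each base-16 digit by 13, carrying:
  5×13 = 65 → write 1 carry 4
  2×13+4 = 30 → write e carry 1
  0×13+1 = 1 → write 1
  6×13 = 78 → write e carry 4
  c×13+4 = 160 → write 0 carry 10
  remaining carry: a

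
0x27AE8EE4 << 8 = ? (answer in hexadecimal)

Shifting left by 8 bits = 2 hex digits: append 2 zeros.

0x27AE8EE400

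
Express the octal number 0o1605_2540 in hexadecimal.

Each octal digit is 3 bits: 1=001 6=110 0=000 5=101 2=010 5=101 4=100 0=000.
Group the bits into nibbles: 0011 1000 0101 0101 0110 0000 → 385560.

0x385560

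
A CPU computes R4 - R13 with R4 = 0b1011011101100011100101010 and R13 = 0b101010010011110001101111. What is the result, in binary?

0b110001011000101010111011

Subtract column by column in base 2:
  0-1 → 1 (borrow)
  1-1-1 → 1 (borrow)
  0-1-1 → 0 (borrow)
  1-1-1 → 1 (borrow)
  0-0-1 → 1 (borrow)
  1-1-1 → 1 (borrow)
  0-1-1 → 0 (borrow)
  0-0-1 → 1 (borrow)
  1-0-1 → 0
  1-0 → 1
  1-1 → 0
  0-1 → 1 (borrow)
  0-1-1 → 0 (borrow)
  0-1-1 → 0 (borrow)
  1-0-1 → 0
  1-0 → 1
  0-1 → 1 (borrow)
  1-0-1 → 0
  1-0 → 1
  1-1 → 0
  0-0 → 0
  1-1 → 0
  1-0 → 1
  0-1 → 1 (borrow)
  1-0-1 → 0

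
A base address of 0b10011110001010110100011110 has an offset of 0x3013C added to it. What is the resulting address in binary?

0b10011110111010111001011010

0x3013C = 0b110000000100111100 in binary.
Add column by column in base 2, right to left:
  0+0 = 0
  1+0 = 1
  1+1 = 0 carry 1
  1+1+1 = 1 carry 1
  1+1+1 = 1 carry 1
  0+1+1 = 0 carry 1
  0+0+1 = 1
  0+0 = 0
  1+1 = 0 carry 1
  0+0+1 = 1
  1+0 = 1
  1+0 = 1
  0+0 = 0
  1+0 = 1
  0+0 = 0
  1+0 = 1
  0+1 = 1
  0+1 = 1
  0+0 = 0
  1+0 = 1
  1+0 = 1
  1+0 = 1
  1+0 = 1
  0+0 = 0
  0+0 = 0
  1+0 = 1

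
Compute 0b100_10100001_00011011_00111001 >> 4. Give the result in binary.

0b10010100001000110110011

Right shift by 4: drop the 4 least-significant bits.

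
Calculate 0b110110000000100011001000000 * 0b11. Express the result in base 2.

Multiply each base-2 digit by 3, carrying:
  0×3 = 0 → write 0
  0×3 = 0 → write 0
  0×3 = 0 → write 0
  0×3 = 0 → write 0
  0×3 = 0 → write 0
  0×3 = 0 → write 0
  1×3 = 3 → write 1 carry 1
  0×3+1 = 1 → write 1
  0×3 = 0 → write 0
  1×3 = 3 → write 1 carry 1
  1×3+1 = 4 → write 0 carry 2
  0×3+2 = 2 → write 0 carry 1
  0×3+1 = 1 → write 1
  0×3 = 0 → write 0
  1×3 = 3 → write 1 carry 1
  0×3+1 = 1 → write 1
  0×3 = 0 → write 0
  0×3 = 0 → write 0
  0×3 = 0 → write 0
  0×3 = 0 → write 0
  0×3 = 0 → write 0
  0×3 = 0 → write 0
  1×3 = 3 → write 1 carry 1
  1×3+1 = 4 → write 0 carry 2
  0×3+2 = 2 → write 0 carry 1
  1×3+1 = 4 → write 0 carry 2
  1×3+2 = 5 → write 1 carry 2
  remaining carry: 10

0b10100010000001101001011000000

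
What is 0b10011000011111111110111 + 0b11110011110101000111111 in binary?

0b110001100010101000110110

Add column by column in base 2, right to left:
  1+1 = 0 carry 1
  1+1+1 = 1 carry 1
  1+1+1 = 1 carry 1
  0+1+1 = 0 carry 1
  1+1+1 = 1 carry 1
  1+1+1 = 1 carry 1
  1+0+1 = 0 carry 1
  1+0+1 = 0 carry 1
  1+0+1 = 0 carry 1
  1+1+1 = 1 carry 1
  1+0+1 = 0 carry 1
  1+1+1 = 1 carry 1
  1+0+1 = 0 carry 1
  1+1+1 = 1 carry 1
  0+1+1 = 0 carry 1
  0+1+1 = 0 carry 1
  0+1+1 = 0 carry 1
  0+0+1 = 1
  1+0 = 1
  1+1 = 0 carry 1
  0+1+1 = 0 carry 1
  0+1+1 = 0 carry 1
  1+1+1 = 1 carry 1
  final carry 1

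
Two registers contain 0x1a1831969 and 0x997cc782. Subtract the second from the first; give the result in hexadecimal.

0x1080651e7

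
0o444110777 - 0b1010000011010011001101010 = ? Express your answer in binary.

0b11010011101110101110010101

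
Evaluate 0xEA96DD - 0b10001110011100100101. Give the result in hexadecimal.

0xE1AFB8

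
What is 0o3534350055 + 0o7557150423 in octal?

0o13313520500

Add column by column in base 8, right to left:
  5+3 = 0 carry 1
  5+2+1 = 0 carry 1
  0+4+1 = 5
  0+0 = 0
  5+5 = 2 carry 1
  3+1+1 = 5
  4+7 = 3 carry 1
  3+5+1 = 1 carry 1
  5+5+1 = 3 carry 1
  3+7+1 = 3 carry 1
  final carry 1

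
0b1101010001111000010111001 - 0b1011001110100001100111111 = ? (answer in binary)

0b10000011010110101111010

Subtract column by column in base 2:
  1-1 → 0
  0-1 → 1 (borrow)
  0-1-1 → 0 (borrow)
  1-1-1 → 1 (borrow)
  1-1-1 → 1 (borrow)
  1-1-1 → 1 (borrow)
  0-0-1 → 1 (borrow)
  1-0-1 → 0
  0-1 → 1 (borrow)
  0-1-1 → 0 (borrow)
  0-0-1 → 1 (borrow)
  0-0-1 → 1 (borrow)
  1-0-1 → 0
  1-0 → 1
  1-1 → 0
  1-0 → 1
  0-1 → 1 (borrow)
  0-1-1 → 0 (borrow)
  0-1-1 → 0 (borrow)
  1-0-1 → 0
  0-0 → 0
  1-1 → 0
  0-1 → 1 (borrow)
  1-0-1 → 0
  1-1 → 0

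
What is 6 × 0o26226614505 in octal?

Multiply each base-8 digit by 6, carrying:
  5×6 = 30 → write 6 carry 3
  0×6+3 = 3 → write 3
  5×6 = 30 → write 6 carry 3
  4×6+3 = 27 → write 3 carry 3
  1×6+3 = 9 → write 1 carry 1
  6×6+1 = 37 → write 5 carry 4
  6×6+4 = 40 → write 0 carry 5
  2×6+5 = 17 → write 1 carry 2
  2×6+2 = 14 → write 6 carry 1
  6×6+1 = 37 → write 5 carry 4
  2×6+4 = 16 → write 0 carry 2
  remaining carry: 2

0o205610513636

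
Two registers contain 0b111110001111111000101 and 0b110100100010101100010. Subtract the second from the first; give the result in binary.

Subtract column by column in base 2:
  1-0 → 1
  0-1 → 1 (borrow)
  1-0-1 → 0
  0-0 → 0
  0-0 → 0
  0-1 → 1 (borrow)
  1-1-1 → 1 (borrow)
  1-0-1 → 0
  1-1 → 0
  1-0 → 1
  1-1 → 0
  1-0 → 1
  1-0 → 1
  0-0 → 0
  0-1 → 1 (borrow)
  0-0-1 → 1 (borrow)
  1-0-1 → 0
  1-1 → 0
  1-0 → 1
  1-1 → 0
  1-1 → 0

0b1001101101001100011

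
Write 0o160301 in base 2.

0b1110000011000001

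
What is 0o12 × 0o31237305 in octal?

0o375071662

Multiply each base-8 digit by 10, carrying:
  5×10 = 50 → write 2 carry 6
  0×10+6 = 6 → write 6
  3×10 = 30 → write 6 carry 3
  7×10+3 = 73 → write 1 carry 9
  3×10+9 = 39 → write 7 carry 4
  2×10+4 = 24 → write 0 carry 3
  1×10+3 = 13 → write 5 carry 1
  3×10+1 = 31 → write 7 carry 3
  remaining carry: 3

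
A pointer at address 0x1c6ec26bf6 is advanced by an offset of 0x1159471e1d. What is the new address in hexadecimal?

0x2dc8098a13

Add column by column in base 16, right to left:
  6+d = 3 carry 1
  f+1+1 = 1 carry 1
  b+e+1 = a carry 1
  6+1+1 = 8
  2+7 = 9
  c+4 = 0 carry 1
  e+9+1 = 8 carry 1
  6+5+1 = c
  c+1 = d
  1+1 = 2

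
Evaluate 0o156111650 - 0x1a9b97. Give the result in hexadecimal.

0o156111650 = 0x1b893a8 in hexadecimal.
Subtract column by column in base 16:
  8-7 → 1
  a-9 → 1
  3-b → 8 (borrow)
  9-9-1 → f (borrow)
  8-a-1 → d (borrow)
  b-1-1 → 9
  1-0 → 1

0x19df811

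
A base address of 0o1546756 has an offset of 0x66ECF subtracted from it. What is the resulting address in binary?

0o1546756 = 0b1101100110111101110 in binary.
0x66ECF = 0b1100110111011001111 in binary.
Subtract column by column in base 2:
  0-1 → 1 (borrow)
  1-1-1 → 1 (borrow)
  1-1-1 → 1 (borrow)
  1-1-1 → 1 (borrow)
  0-0-1 → 1 (borrow)
  1-0-1 → 0
  1-1 → 0
  1-1 → 0
  1-0 → 1
  0-1 → 1 (borrow)
  1-1-1 → 1 (borrow)
  1-1-1 → 1 (borrow)
  0-0-1 → 1 (borrow)
  0-1-1 → 0 (borrow)
  1-1-1 → 1 (borrow)
  1-0-1 → 0
  0-0 → 0
  1-1 → 0
  1-1 → 0

0b101111100011111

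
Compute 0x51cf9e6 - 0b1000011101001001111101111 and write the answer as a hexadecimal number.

0b1000011101001001111101111 = 0x10e93ef in hexadecimal.
Subtract column by column in base 16:
  6-f → 7 (borrow)
  e-e-1 → f (borrow)
  9-3-1 → 5
  f-9 → 6
  c-e → e (borrow)
  1-0-1 → 0
  5-1 → 4

0x40e65f7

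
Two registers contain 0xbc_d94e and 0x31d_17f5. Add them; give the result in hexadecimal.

Add column by column in base 16, right to left:
  e+5 = 3 carry 1
  4+f+1 = 4 carry 1
  9+7+1 = 1 carry 1
  d+1+1 = f
  c+d = 9 carry 1
  b+1+1 = d
  0+3 = 3

0x3d9f143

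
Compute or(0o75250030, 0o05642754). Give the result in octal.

0o75652774

OR each oct digit independently (no carries):
  7|0=7, 5|5=5, 2|6=6, 5|4=5, 0|2=2, 0|7=7, 3|5=7, 0|4=4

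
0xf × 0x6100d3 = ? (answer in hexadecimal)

Multiply each base-16 digit by 15, carrying:
  3×15 = 45 → write d carry 2
  d×15+2 = 197 → write 5 carry 12
  0×15+12 = 12 → write c
  0×15 = 0 → write 0
  1×15 = 15 → write f
  6×15 = 90 → write a carry 5
  remaining carry: 5

0x5af0c5d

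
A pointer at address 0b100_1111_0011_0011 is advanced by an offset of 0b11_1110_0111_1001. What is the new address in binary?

Add column by column in base 2, right to left:
  1+1 = 0 carry 1
  1+0+1 = 0 carry 1
  0+0+1 = 1
  0+1 = 1
  1+1 = 0 carry 1
  1+1+1 = 1 carry 1
  0+1+1 = 0 carry 1
  0+0+1 = 1
  1+0 = 1
  1+1 = 0 carry 1
  1+1+1 = 1 carry 1
  1+1+1 = 1 carry 1
  0+1+1 = 0 carry 1
  0+1+1 = 0 carry 1
  1+0+1 = 0 carry 1
  final carry 1

0b1000110110101100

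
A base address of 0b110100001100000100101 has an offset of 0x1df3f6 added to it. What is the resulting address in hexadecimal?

0x380c1b

0b110100001100000100101 = 0x1a1825 in hexadecimal.
Add column by column in base 16, right to left:
  5+6 = b
  2+f = 1 carry 1
  8+3+1 = c
  1+f = 0 carry 1
  a+d+1 = 8 carry 1
  1+1+1 = 3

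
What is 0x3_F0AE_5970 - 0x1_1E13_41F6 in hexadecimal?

Subtract column by column in base 16:
  0-6 → A (borrow)
  7-F-1 → 7 (borrow)
  9-1-1 → 7
  5-4 → 1
  E-3 → B
  A-1 → 9
  0-E → 2 (borrow)
  F-1-1 → D
  3-1 → 2

0x2D29B177A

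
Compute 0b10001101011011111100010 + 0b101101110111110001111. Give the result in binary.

Add column by column in base 2, right to left:
  0+1 = 1
  1+1 = 0 carry 1
  0+1+1 = 0 carry 1
  0+1+1 = 0 carry 1
  0+0+1 = 1
  1+0 = 1
  1+0 = 1
  1+1 = 0 carry 1
  1+1+1 = 1 carry 1
  1+1+1 = 1 carry 1
  1+1+1 = 1 carry 1
  0+1+1 = 0 carry 1
  1+0+1 = 0 carry 1
  1+1+1 = 1 carry 1
  0+1+1 = 0 carry 1
  1+1+1 = 1 carry 1
  0+0+1 = 1
  1+1 = 0 carry 1
  1+1+1 = 1 carry 1
  0+0+1 = 1
  0+1 = 1
  0+0 = 0
  1+0 = 1

0b10111011010011101110001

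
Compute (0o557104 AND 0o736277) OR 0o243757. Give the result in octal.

0o557104 AND 0o736277 = 0o516004.
Then OR with 0o243757.

0o757757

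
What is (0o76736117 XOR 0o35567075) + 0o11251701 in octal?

0o54523063

First 0o76736117 XOR 0o35567075 = 0o43251162.
Add column by column in base 8, right to left:
  2+1 = 3
  6+0 = 6
  1+7 = 0 carry 1
  1+1+1 = 3
  5+5 = 2 carry 1
  2+2+1 = 5
  3+1 = 4
  4+1 = 5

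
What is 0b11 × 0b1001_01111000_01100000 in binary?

0b111000110100100100000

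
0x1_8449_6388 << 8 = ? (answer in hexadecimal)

Shifting left by 8 bits = 2 hex digits: append 2 zeros.

0x18449638800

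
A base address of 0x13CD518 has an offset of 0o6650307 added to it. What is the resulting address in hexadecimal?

0x15825DF

0o6650307 = 0x1B50C7 in hexadecimal.
Add column by column in base 16, right to left:
  8+7 = F
  1+C = D
  5+0 = 5
  D+5 = 2 carry 1
  C+B+1 = 8 carry 1
  3+1+1 = 5
  1+0 = 1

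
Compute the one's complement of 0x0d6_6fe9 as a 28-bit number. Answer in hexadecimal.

0xf299016

Each hex digit d becomes f−d:
  0→f, d→2, 6→9, 6→9, f→0, e→1, 9→6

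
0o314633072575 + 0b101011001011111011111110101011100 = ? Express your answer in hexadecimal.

0x7bfea72d9

0o314633072575 = 0x6666c757d in hexadecimal.
0b101011001011111011111110101011100 = 0x1597dfd5c in hexadecimal.
Add column by column in base 16, right to left:
  d+c = 9 carry 1
  7+5+1 = d
  5+d = 2 carry 1
  7+f+1 = 7 carry 1
  c+d+1 = a carry 1
  6+7+1 = e
  6+9 = f
  6+5 = b
  6+1 = 7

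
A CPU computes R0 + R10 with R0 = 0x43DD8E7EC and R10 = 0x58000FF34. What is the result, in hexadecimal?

0x9BDD9E720

Add column by column in base 16, right to left:
  C+4 = 0 carry 1
  E+3+1 = 2 carry 1
  7+F+1 = 7 carry 1
  E+F+1 = E carry 1
  8+0+1 = 9
  D+0 = D
  D+0 = D
  3+8 = B
  4+5 = 9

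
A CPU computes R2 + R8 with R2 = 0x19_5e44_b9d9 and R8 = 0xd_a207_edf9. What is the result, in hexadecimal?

0x27004ca7d2

Add column by column in base 16, right to left:
  9+9 = 2 carry 1
  d+f+1 = d carry 1
  9+d+1 = 7 carry 1
  b+e+1 = a carry 1
  4+7+1 = c
  4+0 = 4
  e+2 = 0 carry 1
  5+a+1 = 0 carry 1
  9+d+1 = 7 carry 1
  1+0+1 = 2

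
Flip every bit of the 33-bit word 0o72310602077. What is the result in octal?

Each oct digit d becomes 7−d:
  7→0, 2→5, 3→4, 1→6, 0→7, 6→1, 0→7, 2→5, 0→7, 7→0, 7→0

0o05467175700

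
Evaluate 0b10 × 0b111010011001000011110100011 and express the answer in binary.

0b1110100110010000111101000110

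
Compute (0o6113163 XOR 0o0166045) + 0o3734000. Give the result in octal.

0o12031126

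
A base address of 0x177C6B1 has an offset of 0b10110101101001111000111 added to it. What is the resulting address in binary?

0x177C6B1 = 0b1011101111100011010110001 in binary.
Add column by column in base 2, right to left:
  1+1 = 0 carry 1
  0+1+1 = 0 carry 1
  0+1+1 = 0 carry 1
  0+0+1 = 1
  1+0 = 1
  1+0 = 1
  0+1 = 1
  1+1 = 0 carry 1
  0+1+1 = 0 carry 1
  1+1+1 = 1 carry 1
  1+0+1 = 0 carry 1
  0+0+1 = 1
  0+1 = 1
  0+0 = 0
  1+1 = 0 carry 1
  1+1+1 = 1 carry 1
  1+0+1 = 0 carry 1
  1+1+1 = 1 carry 1
  1+0+1 = 0 carry 1
  0+1+1 = 0 carry 1
  1+1+1 = 1 carry 1
  1+0+1 = 0 carry 1
  1+1+1 = 1 carry 1
  0+0+1 = 1
  1+0 = 1

0b1110100101001101001111000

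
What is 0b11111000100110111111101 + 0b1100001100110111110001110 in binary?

Add column by column in base 2, right to left:
  1+0 = 1
  0+1 = 1
  1+1 = 0 carry 1
  1+1+1 = 1 carry 1
  1+0+1 = 0 carry 1
  1+0+1 = 0 carry 1
  1+0+1 = 0 carry 1
  1+1+1 = 1 carry 1
  1+1+1 = 1 carry 1
  0+1+1 = 0 carry 1
  1+1+1 = 1 carry 1
  1+1+1 = 1 carry 1
  0+0+1 = 1
  0+1 = 1
  1+1 = 0 carry 1
  0+0+1 = 1
  0+0 = 0
  0+1 = 1
  1+1 = 0 carry 1
  1+0+1 = 0 carry 1
  1+0+1 = 0 carry 1
  1+0+1 = 0 carry 1
  1+0+1 = 0 carry 1
  0+1+1 = 0 carry 1
  0+1+1 = 0 carry 1
  final carry 1

0b10000000101011110110001011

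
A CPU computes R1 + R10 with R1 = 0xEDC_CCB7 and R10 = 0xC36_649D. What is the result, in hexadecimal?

Add column by column in base 16, right to left:
  7+D = 4 carry 1
  B+9+1 = 5 carry 1
  C+4+1 = 1 carry 1
  C+6+1 = 3 carry 1
  C+6+1 = 3 carry 1
  D+3+1 = 1 carry 1
  E+C+1 = B carry 1
  final carry 1

0x1B133154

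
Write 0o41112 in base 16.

0x424A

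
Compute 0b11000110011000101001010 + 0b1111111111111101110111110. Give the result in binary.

0b10011000110010110100001000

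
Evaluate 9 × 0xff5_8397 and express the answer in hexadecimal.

0x8fa1a04f

Multiply each base-16 digit by 9, carrying:
  7×9 = 63 → write f carry 3
  9×9+3 = 84 → write 4 carry 5
  3×9+5 = 32 → write 0 carry 2
  8×9+2 = 74 → write a carry 4
  5×9+4 = 49 → write 1 carry 3
  f×9+3 = 138 → write a carry 8
  f×9+8 = 143 → write f carry 8
  remaining carry: 8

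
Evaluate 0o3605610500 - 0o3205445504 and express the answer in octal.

Subtract column by column in base 8:
  0-4 → 4 (borrow)
  0-0-1 → 7 (borrow)
  5-5-1 → 7 (borrow)
  0-5-1 → 2 (borrow)
  1-4-1 → 4 (borrow)
  6-4-1 → 1
  5-5 → 0
  0-0 → 0
  6-2 → 4
  3-3 → 0

0o400142774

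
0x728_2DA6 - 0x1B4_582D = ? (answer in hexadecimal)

0x573D579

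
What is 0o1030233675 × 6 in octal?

Multiply each base-8 digit by 6, carrying:
  5×6 = 30 → write 6 carry 3
  7×6+3 = 45 → write 5 carry 5
  6×6+5 = 41 → write 1 carry 5
  3×6+5 = 23 → write 7 carry 2
  3×6+2 = 20 → write 4 carry 2
  2×6+2 = 14 → write 6 carry 1
  0×6+1 = 1 → write 1
  3×6 = 18 → write 2 carry 2
  0×6+2 = 2 → write 2
  1×6 = 6 → write 6

0o6221647156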